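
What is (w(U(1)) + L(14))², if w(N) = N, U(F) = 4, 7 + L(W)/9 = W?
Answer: 4489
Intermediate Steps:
L(W) = -63 + 9*W
(w(U(1)) + L(14))² = (4 + (-63 + 9*14))² = (4 + (-63 + 126))² = (4 + 63)² = 67² = 4489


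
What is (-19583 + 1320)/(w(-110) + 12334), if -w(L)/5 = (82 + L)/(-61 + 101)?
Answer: -5218/3525 ≈ -1.4803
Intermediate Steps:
w(L) = -41/4 - L/8 (w(L) = -5*(82 + L)/(-61 + 101) = -5*(82 + L)/40 = -5*(41/20 + L/40) = -41/4 - L/8)
(-19583 + 1320)/(w(-110) + 12334) = (-19583 + 1320)/((-41/4 - ⅛*(-110)) + 12334) = -18263/((-41/4 + 55/4) + 12334) = -18263/(7/2 + 12334) = -18263/24675/2 = -18263*2/24675 = -5218/3525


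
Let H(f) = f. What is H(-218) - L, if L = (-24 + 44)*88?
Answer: -1978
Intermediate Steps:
L = 1760 (L = 20*88 = 1760)
H(-218) - L = -218 - 1*1760 = -218 - 1760 = -1978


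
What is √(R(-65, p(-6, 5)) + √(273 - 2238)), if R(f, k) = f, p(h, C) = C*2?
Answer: √(-65 + I*√1965) ≈ 2.615 + 8.4757*I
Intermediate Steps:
p(h, C) = 2*C
√(R(-65, p(-6, 5)) + √(273 - 2238)) = √(-65 + √(273 - 2238)) = √(-65 + √(-1965)) = √(-65 + I*√1965)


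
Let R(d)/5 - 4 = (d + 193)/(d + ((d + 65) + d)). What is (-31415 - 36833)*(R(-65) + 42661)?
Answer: -37863239672/13 ≈ -2.9126e+9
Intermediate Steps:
R(d) = 20 + 5*(193 + d)/(65 + 3*d) (R(d) = 20 + 5*((d + 193)/(d + ((d + 65) + d))) = 20 + 5*((193 + d)/(d + ((65 + d) + d))) = 20 + 5*((193 + d)/(d + (65 + 2*d))) = 20 + 5*((193 + d)/(65 + 3*d)) = 20 + 5*(193 + d)/(65 + 3*d))
(-31415 - 36833)*(R(-65) + 42661) = (-31415 - 36833)*(5*(453 + 13*(-65))/(65 + 3*(-65)) + 42661) = -68248*(5*(453 - 845)/(65 - 195) + 42661) = -68248*(5*(-392)/(-130) + 42661) = -68248*(5*(-1/130)*(-392) + 42661) = -68248*(196/13 + 42661) = -68248*554789/13 = -37863239672/13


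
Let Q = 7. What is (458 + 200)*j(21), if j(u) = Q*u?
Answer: 96726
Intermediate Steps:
j(u) = 7*u
(458 + 200)*j(21) = (458 + 200)*(7*21) = 658*147 = 96726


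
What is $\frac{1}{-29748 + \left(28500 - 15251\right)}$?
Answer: $- \frac{1}{16499} \approx -6.061 \cdot 10^{-5}$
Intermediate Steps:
$\frac{1}{-29748 + \left(28500 - 15251\right)} = \frac{1}{-29748 + 13249} = \frac{1}{-16499} = - \frac{1}{16499}$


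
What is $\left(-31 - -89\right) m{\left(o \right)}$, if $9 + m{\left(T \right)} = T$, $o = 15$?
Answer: $348$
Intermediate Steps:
$m{\left(T \right)} = -9 + T$
$\left(-31 - -89\right) m{\left(o \right)} = \left(-31 - -89\right) \left(-9 + 15\right) = \left(-31 + 89\right) 6 = 58 \cdot 6 = 348$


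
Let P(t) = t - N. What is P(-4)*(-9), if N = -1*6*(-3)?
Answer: 198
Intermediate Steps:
N = 18 (N = -6*(-3) = 18)
P(t) = -18 + t (P(t) = t - 1*18 = t - 18 = -18 + t)
P(-4)*(-9) = (-18 - 4)*(-9) = -22*(-9) = 198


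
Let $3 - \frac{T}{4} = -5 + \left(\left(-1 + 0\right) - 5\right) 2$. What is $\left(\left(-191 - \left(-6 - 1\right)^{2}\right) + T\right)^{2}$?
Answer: $25600$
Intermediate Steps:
$T = 80$ ($T = 12 - 4 \left(-5 + \left(\left(-1 + 0\right) - 5\right) 2\right) = 12 - 4 \left(-5 + \left(-1 - 5\right) 2\right) = 12 - 4 \left(-5 - 12\right) = 12 - -68 = 12 + 68 = 80$)
$\left(\left(-191 - \left(-6 - 1\right)^{2}\right) + T\right)^{2} = \left(\left(-191 - \left(-6 - 1\right)^{2}\right) + 80\right)^{2} = \left(\left(-191 - \left(-7\right)^{2}\right) + 80\right)^{2} = \left(\left(-191 - 49\right) + 80\right)^{2} = \left(-240 + 80\right)^{2} = \left(-160\right)^{2} = 25600$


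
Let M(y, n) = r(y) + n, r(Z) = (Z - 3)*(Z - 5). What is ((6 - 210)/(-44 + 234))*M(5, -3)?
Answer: 306/95 ≈ 3.2211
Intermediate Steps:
r(Z) = (-5 + Z)*(-3 + Z) (r(Z) = (-3 + Z)*(-5 + Z) = (-5 + Z)*(-3 + Z))
M(y, n) = 15 + n + y**2 - 8*y (M(y, n) = (15 + y**2 - 8*y) + n = 15 + n + y**2 - 8*y)
((6 - 210)/(-44 + 234))*M(5, -3) = ((6 - 210)/(-44 + 234))*(15 - 3 + 5**2 - 8*5) = (-204/190)*(15 - 3 + 25 - 40) = -204*1/190*(-3) = -102/95*(-3) = 306/95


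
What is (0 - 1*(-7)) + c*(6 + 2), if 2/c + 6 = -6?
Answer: 17/3 ≈ 5.6667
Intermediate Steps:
c = -⅙ (c = 2/(-6 - 6) = 2/(-12) = 2*(-1/12) = -⅙ ≈ -0.16667)
(0 - 1*(-7)) + c*(6 + 2) = (0 - 1*(-7)) - (6 + 2)/6 = (0 + 7) - ⅙*8 = 7 - 4/3 = 17/3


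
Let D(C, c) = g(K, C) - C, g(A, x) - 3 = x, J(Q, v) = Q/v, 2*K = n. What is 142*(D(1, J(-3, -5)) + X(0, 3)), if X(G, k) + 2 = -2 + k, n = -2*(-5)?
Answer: 284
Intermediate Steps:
n = 10
K = 5 (K = (½)*10 = 5)
X(G, k) = -4 + k (X(G, k) = -2 + (-2 + k) = -4 + k)
g(A, x) = 3 + x
D(C, c) = 3 (D(C, c) = (3 + C) - C = 3)
142*(D(1, J(-3, -5)) + X(0, 3)) = 142*(3 + (-4 + 3)) = 142*(3 - 1) = 142*2 = 284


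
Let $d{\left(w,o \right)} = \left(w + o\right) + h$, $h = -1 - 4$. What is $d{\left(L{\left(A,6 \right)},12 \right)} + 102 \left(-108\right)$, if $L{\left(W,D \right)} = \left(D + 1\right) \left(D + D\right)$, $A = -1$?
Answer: $-10925$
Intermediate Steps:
$h = -5$
$L{\left(W,D \right)} = 2 D \left(1 + D\right)$ ($L{\left(W,D \right)} = \left(1 + D\right) 2 D = 2 D \left(1 + D\right)$)
$d{\left(w,o \right)} = -5 + o + w$ ($d{\left(w,o \right)} = \left(w + o\right) - 5 = \left(o + w\right) - 5 = -5 + o + w$)
$d{\left(L{\left(A,6 \right)},12 \right)} + 102 \left(-108\right) = \left(-5 + 12 + 2 \cdot 6 \left(1 + 6\right)\right) + 102 \left(-108\right) = \left(-5 + 12 + 2 \cdot 6 \cdot 7\right) - 11016 = \left(-5 + 12 + 84\right) - 11016 = 91 - 11016 = -10925$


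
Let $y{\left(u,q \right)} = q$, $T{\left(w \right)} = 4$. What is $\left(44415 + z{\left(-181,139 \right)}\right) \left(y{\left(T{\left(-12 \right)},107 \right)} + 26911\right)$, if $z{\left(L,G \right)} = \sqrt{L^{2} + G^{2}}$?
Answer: $1200004470 + 27018 \sqrt{52082} \approx 1.2062 \cdot 10^{9}$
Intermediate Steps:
$z{\left(L,G \right)} = \sqrt{G^{2} + L^{2}}$
$\left(44415 + z{\left(-181,139 \right)}\right) \left(y{\left(T{\left(-12 \right)},107 \right)} + 26911\right) = \left(44415 + \sqrt{139^{2} + \left(-181\right)^{2}}\right) \left(107 + 26911\right) = \left(44415 + \sqrt{19321 + 32761}\right) 27018 = \left(44415 + \sqrt{52082}\right) 27018 = 1200004470 + 27018 \sqrt{52082}$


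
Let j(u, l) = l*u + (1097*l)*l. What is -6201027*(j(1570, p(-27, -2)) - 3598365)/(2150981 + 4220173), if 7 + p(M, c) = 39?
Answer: 1670692407391/707906 ≈ 2.3600e+6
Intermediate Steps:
p(M, c) = 32 (p(M, c) = -7 + 39 = 32)
j(u, l) = 1097*l² + l*u (j(u, l) = l*u + 1097*l² = 1097*l² + l*u)
-6201027*(j(1570, p(-27, -2)) - 3598365)/(2150981 + 4220173) = -6201027*(32*(1570 + 1097*32) - 3598365)/(2150981 + 4220173) = -(-60470348295/17266 + 11024048*(1570 + 35104)/353953) = -6201027/(6371154/(32*36674 - 3598365)) = -6201027/(6371154/(1173568 - 3598365)) = -6201027/(6371154/(-2424797)) = -6201027/(6371154*(-1/2424797)) = -6201027/(-6371154/2424797) = -6201027*(-2424797/6371154) = 1670692407391/707906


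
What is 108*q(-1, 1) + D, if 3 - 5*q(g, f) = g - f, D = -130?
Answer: -22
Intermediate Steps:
q(g, f) = ⅗ - g/5 + f/5 (q(g, f) = ⅗ - (g - f)/5 = ⅗ + (-g/5 + f/5) = ⅗ - g/5 + f/5)
108*q(-1, 1) + D = 108*(⅗ - ⅕*(-1) + (⅕)*1) - 130 = 108*(⅗ + ⅕ + ⅕) - 130 = 108*1 - 130 = 108 - 130 = -22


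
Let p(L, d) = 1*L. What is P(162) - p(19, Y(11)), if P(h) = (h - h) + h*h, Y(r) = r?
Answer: 26225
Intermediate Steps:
P(h) = h**2 (P(h) = 0 + h**2 = h**2)
p(L, d) = L
P(162) - p(19, Y(11)) = 162**2 - 1*19 = 26244 - 19 = 26225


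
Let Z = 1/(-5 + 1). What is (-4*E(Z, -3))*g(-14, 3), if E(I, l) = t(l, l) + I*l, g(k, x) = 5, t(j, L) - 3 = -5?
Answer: 25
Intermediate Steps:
t(j, L) = -2 (t(j, L) = 3 - 5 = -2)
Z = -¼ (Z = 1/(-4) = -¼ ≈ -0.25000)
E(I, l) = -2 + I*l
(-4*E(Z, -3))*g(-14, 3) = -4*(-2 - ¼*(-3))*5 = -4*(-2 + ¾)*5 = -4*(-5/4)*5 = 5*5 = 25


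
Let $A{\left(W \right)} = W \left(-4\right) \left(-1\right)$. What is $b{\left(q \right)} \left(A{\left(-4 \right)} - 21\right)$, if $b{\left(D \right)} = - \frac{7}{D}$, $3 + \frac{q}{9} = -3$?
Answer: $- \frac{259}{54} \approx -4.7963$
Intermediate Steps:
$q = -54$ ($q = -27 + 9 \left(-3\right) = -27 - 27 = -54$)
$A{\left(W \right)} = 4 W$ ($A{\left(W \right)} = - 4 W \left(-1\right) = 4 W$)
$b{\left(q \right)} \left(A{\left(-4 \right)} - 21\right) = - \frac{7}{-54} \left(4 \left(-4\right) - 21\right) = \left(-7\right) \left(- \frac{1}{54}\right) \left(-16 - 21\right) = \frac{7}{54} \left(-37\right) = - \frac{259}{54}$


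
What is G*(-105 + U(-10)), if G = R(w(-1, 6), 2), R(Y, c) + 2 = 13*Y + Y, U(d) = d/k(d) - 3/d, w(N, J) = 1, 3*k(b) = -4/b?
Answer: -10782/5 ≈ -2156.4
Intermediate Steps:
k(b) = -4/(3*b) (k(b) = (-4/b)/3 = -4/(3*b))
U(d) = -3/d - 3*d²/4 (U(d) = d/((-4/(3*d))) - 3/d = d*(-3*d/4) - 3/d = -3*d²/4 - 3/d = -3/d - 3*d²/4)
R(Y, c) = -2 + 14*Y (R(Y, c) = -2 + (13*Y + Y) = -2 + 14*Y)
G = 12 (G = -2 + 14*1 = -2 + 14 = 12)
G*(-105 + U(-10)) = 12*(-105 + (¾)*(-4 - 1*(-10)³)/(-10)) = 12*(-105 + (¾)*(-⅒)*(-4 - 1*(-1000))) = 12*(-105 + (¾)*(-⅒)*(-4 + 1000)) = 12*(-105 + (¾)*(-⅒)*996) = 12*(-105 - 747/10) = 12*(-1797/10) = -10782/5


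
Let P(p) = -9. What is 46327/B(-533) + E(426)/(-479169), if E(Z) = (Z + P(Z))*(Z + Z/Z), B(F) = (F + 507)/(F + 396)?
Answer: 1013728233499/4152798 ≈ 2.4411e+5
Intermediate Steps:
B(F) = (507 + F)/(396 + F)
E(Z) = (1 + Z)*(-9 + Z) (E(Z) = (Z - 9)*(Z + Z/Z) = (-9 + Z)*(Z + 1) = (-9 + Z)*(1 + Z) = (1 + Z)*(-9 + Z))
46327/B(-533) + E(426)/(-479169) = 46327/(((507 - 533)/(396 - 533))) + (-9 + 426² - 8*426)/(-479169) = 46327/((-26/(-137))) + (-9 + 181476 - 3408)*(-1/479169) = 46327/((-1/137*(-26))) + 178059*(-1/479169) = 46327/(26/137) - 59353/159723 = 46327*(137/26) - 59353/159723 = 6346799/26 - 59353/159723 = 1013728233499/4152798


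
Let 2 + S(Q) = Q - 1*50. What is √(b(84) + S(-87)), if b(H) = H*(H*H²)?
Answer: √49786997 ≈ 7056.0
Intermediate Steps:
S(Q) = -52 + Q (S(Q) = -2 + (Q - 1*50) = -2 + (Q - 50) = -2 + (-50 + Q) = -52 + Q)
b(H) = H⁴ (b(H) = H*H³ = H⁴)
√(b(84) + S(-87)) = √(84⁴ + (-52 - 87)) = √(49787136 - 139) = √49786997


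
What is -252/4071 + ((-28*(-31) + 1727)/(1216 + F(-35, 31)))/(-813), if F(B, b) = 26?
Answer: -1280291/19858338 ≈ -0.064471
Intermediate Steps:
-252/4071 + ((-28*(-31) + 1727)/(1216 + F(-35, 31)))/(-813) = -252/4071 + ((-28*(-31) + 1727)/(1216 + 26))/(-813) = -252*1/4071 + ((868 + 1727)/1242)*(-1/813) = -84/1357 + (2595*(1/1242))*(-1/813) = -84/1357 + (865/414)*(-1/813) = -84/1357 - 865/336582 = -1280291/19858338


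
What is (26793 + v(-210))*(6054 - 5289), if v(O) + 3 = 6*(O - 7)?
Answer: 19498320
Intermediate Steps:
v(O) = -45 + 6*O (v(O) = -3 + 6*(O - 7) = -3 + 6*(-7 + O) = -3 + (-42 + 6*O) = -45 + 6*O)
(26793 + v(-210))*(6054 - 5289) = (26793 + (-45 + 6*(-210)))*(6054 - 5289) = (26793 + (-45 - 1260))*765 = (26793 - 1305)*765 = 25488*765 = 19498320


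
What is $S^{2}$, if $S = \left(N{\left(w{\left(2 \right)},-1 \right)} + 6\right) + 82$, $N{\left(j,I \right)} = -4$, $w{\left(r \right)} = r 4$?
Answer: $7056$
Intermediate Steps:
$w{\left(r \right)} = 4 r$
$S = 84$ ($S = \left(-4 + 6\right) + 82 = 2 + 82 = 84$)
$S^{2} = 84^{2} = 7056$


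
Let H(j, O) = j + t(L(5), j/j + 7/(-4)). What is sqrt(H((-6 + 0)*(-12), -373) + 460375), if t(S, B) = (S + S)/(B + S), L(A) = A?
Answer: sqrt(133069863)/17 ≈ 678.56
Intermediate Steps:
t(S, B) = 2*S/(B + S) (t(S, B) = (2*S)/(B + S) = 2*S/(B + S))
H(j, O) = 40/17 + j (H(j, O) = j + 2*5/((j/j + 7/(-4)) + 5) = j + 2*5/((1 + 7*(-1/4)) + 5) = j + 2*5/((1 - 7/4) + 5) = j + 2*5/(-3/4 + 5) = j + 2*5/(17/4) = j + 2*5*(4/17) = j + 40/17 = 40/17 + j)
sqrt(H((-6 + 0)*(-12), -373) + 460375) = sqrt((40/17 + (-6 + 0)*(-12)) + 460375) = sqrt((40/17 - 6*(-12)) + 460375) = sqrt((40/17 + 72) + 460375) = sqrt(1264/17 + 460375) = sqrt(7827639/17) = sqrt(133069863)/17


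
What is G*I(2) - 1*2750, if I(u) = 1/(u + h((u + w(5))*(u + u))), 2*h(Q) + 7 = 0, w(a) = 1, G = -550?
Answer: -7150/3 ≈ -2383.3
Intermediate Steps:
h(Q) = -7/2 (h(Q) = -7/2 + (½)*0 = -7/2 + 0 = -7/2)
I(u) = 1/(-7/2 + u) (I(u) = 1/(u - 7/2) = 1/(-7/2 + u))
G*I(2) - 1*2750 = -1100/(-7 + 2*2) - 1*2750 = -1100/(-7 + 4) - 2750 = -1100/(-3) - 2750 = -1100*(-1)/3 - 2750 = -550*(-⅔) - 2750 = 1100/3 - 2750 = -7150/3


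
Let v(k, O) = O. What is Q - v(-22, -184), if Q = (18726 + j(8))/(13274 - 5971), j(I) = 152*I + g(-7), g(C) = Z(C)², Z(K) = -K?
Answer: 1363743/7303 ≈ 186.74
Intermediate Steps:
g(C) = C² (g(C) = (-C)² = C²)
j(I) = 49 + 152*I (j(I) = 152*I + (-7)² = 152*I + 49 = 49 + 152*I)
Q = 19991/7303 (Q = (18726 + (49 + 152*8))/(13274 - 5971) = (18726 + (49 + 1216))/7303 = (18726 + 1265)*(1/7303) = 19991*(1/7303) = 19991/7303 ≈ 2.7374)
Q - v(-22, -184) = 19991/7303 - 1*(-184) = 19991/7303 + 184 = 1363743/7303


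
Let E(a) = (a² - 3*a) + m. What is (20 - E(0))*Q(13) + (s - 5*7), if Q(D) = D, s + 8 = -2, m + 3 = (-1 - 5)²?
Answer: -214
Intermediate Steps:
m = 33 (m = -3 + (-1 - 5)² = -3 + (-6)² = -3 + 36 = 33)
s = -10 (s = -8 - 2 = -10)
E(a) = 33 + a² - 3*a (E(a) = (a² - 3*a) + 33 = 33 + a² - 3*a)
(20 - E(0))*Q(13) + (s - 5*7) = (20 - (33 + 0² - 3*0))*13 + (-10 - 5*7) = (20 - (33 + 0 + 0))*13 + (-10 - 35) = (20 - 1*33)*13 - 45 = (20 - 33)*13 - 45 = -13*13 - 45 = -169 - 45 = -214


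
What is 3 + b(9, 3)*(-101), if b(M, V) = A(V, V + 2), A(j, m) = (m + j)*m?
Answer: -4037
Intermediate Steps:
A(j, m) = m*(j + m) (A(j, m) = (j + m)*m = m*(j + m))
b(M, V) = (2 + V)*(2 + 2*V) (b(M, V) = (V + 2)*(V + (V + 2)) = (2 + V)*(V + (2 + V)) = (2 + V)*(2 + 2*V))
3 + b(9, 3)*(-101) = 3 + (2*(1 + 3)*(2 + 3))*(-101) = 3 + (2*4*5)*(-101) = 3 + 40*(-101) = 3 - 4040 = -4037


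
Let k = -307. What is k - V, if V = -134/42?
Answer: -6380/21 ≈ -303.81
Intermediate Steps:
V = -67/21 (V = -134*1/42 = -67/21 ≈ -3.1905)
k - V = -307 - 1*(-67/21) = -307 + 67/21 = -6380/21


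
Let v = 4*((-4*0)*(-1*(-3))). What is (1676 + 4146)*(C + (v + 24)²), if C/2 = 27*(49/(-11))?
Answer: 21483180/11 ≈ 1.9530e+6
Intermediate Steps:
C = -2646/11 (C = 2*(27*(49/(-11))) = 2*(27*(49*(-1/11))) = 2*(27*(-49/11)) = 2*(-1323/11) = -2646/11 ≈ -240.55)
v = 0 (v = 4*(0*3) = 4*0 = 0)
(1676 + 4146)*(C + (v + 24)²) = (1676 + 4146)*(-2646/11 + (0 + 24)²) = 5822*(-2646/11 + 24²) = 5822*(-2646/11 + 576) = 5822*(3690/11) = 21483180/11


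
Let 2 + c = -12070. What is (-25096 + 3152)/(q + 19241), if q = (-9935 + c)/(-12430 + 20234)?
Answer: -171250976/150134757 ≈ -1.1406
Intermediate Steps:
c = -12072 (c = -2 - 12070 = -12072)
q = -22007/7804 (q = (-9935 - 12072)/(-12430 + 20234) = -22007/7804 ≈ -2.8200)
(-25096 + 3152)/(q + 19241) = (-25096 + 3152)/(-22007/7804 + 19241) = -21944/150134757/7804 = -21944*7804/150134757 = -171250976/150134757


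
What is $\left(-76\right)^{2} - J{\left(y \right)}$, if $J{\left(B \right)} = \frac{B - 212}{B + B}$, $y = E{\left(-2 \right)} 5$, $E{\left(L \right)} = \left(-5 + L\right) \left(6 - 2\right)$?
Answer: $\frac{202116}{35} \approx 5774.7$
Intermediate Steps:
$E{\left(L \right)} = -20 + 4 L$ ($E{\left(L \right)} = \left(-5 + L\right) 4 = -20 + 4 L$)
$y = -140$ ($y = \left(-20 + 4 \left(-2\right)\right) 5 = \left(-20 - 8\right) 5 = \left(-28\right) 5 = -140$)
$J{\left(B \right)} = \frac{-212 + B}{2 B}$
$\left(-76\right)^{2} - J{\left(y \right)} = \left(-76\right)^{2} - \frac{-212 - 140}{2 \left(-140\right)} = 5776 - \frac{1}{2} \left(- \frac{1}{140}\right) \left(-352\right) = 5776 - \frac{44}{35} = \frac{202116}{35}$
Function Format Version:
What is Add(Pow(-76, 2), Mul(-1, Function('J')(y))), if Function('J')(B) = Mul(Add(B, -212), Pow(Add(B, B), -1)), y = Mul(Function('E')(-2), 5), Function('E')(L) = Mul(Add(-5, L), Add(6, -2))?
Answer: Rational(202116, 35) ≈ 5774.7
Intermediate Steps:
Function('E')(L) = Add(-20, Mul(4, L)) (Function('E')(L) = Mul(Add(-5, L), 4) = Add(-20, Mul(4, L)))
y = -140 (y = Mul(Add(-20, Mul(4, -2)), 5) = Mul(Add(-20, -8), 5) = Mul(-28, 5) = -140)
Function('J')(B) = Mul(Rational(1, 2), Pow(B, -1), Add(-212, B)) (Function('J')(B) = Mul(Add(-212, B), Pow(Mul(2, B), -1)) = Mul(Add(-212, B), Mul(Rational(1, 2), Pow(B, -1))) = Mul(Rational(1, 2), Pow(B, -1), Add(-212, B)))
Add(Pow(-76, 2), Mul(-1, Function('J')(y))) = Add(Pow(-76, 2), Mul(-1, Mul(Rational(1, 2), Pow(-140, -1), Add(-212, -140)))) = Add(5776, Mul(-1, Mul(Rational(1, 2), Rational(-1, 140), -352))) = Add(5776, Mul(-1, Rational(44, 35))) = Add(5776, Rational(-44, 35)) = Rational(202116, 35)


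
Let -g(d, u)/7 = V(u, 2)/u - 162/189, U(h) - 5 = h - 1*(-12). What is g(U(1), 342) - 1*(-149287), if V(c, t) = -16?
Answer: 25529159/171 ≈ 1.4929e+5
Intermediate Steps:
U(h) = 17 + h (U(h) = 5 + (h - 1*(-12)) = 5 + (h + 12) = 5 + (12 + h) = 17 + h)
g(d, u) = 6 + 112/u (g(d, u) = -7*(-16/u - 162/189) = -7*(-16/u - 162*1/189) = -7*(-16/u - 6/7) = -7*(-6/7 - 16/u) = 6 + 112/u)
g(U(1), 342) - 1*(-149287) = (6 + 112/342) - 1*(-149287) = (6 + 112*(1/342)) + 149287 = (6 + 56/171) + 149287 = 1082/171 + 149287 = 25529159/171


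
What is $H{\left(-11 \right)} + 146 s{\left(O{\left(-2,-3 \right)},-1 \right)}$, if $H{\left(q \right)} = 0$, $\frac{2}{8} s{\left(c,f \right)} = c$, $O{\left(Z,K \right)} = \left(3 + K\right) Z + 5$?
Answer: $2920$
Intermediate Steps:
$O{\left(Z,K \right)} = 5 + Z \left(3 + K\right)$ ($O{\left(Z,K \right)} = Z \left(3 + K\right) + 5 = 5 + Z \left(3 + K\right)$)
$s{\left(c,f \right)} = 4 c$
$H{\left(-11 \right)} + 146 s{\left(O{\left(-2,-3 \right)},-1 \right)} = 0 + 146 \cdot 4 \left(5 + 3 \left(-2\right) - -6\right) = 0 + 146 \cdot 4 \left(5 - 6 + 6\right) = 0 + 146 \cdot 4 \cdot 5 = 0 + 146 \cdot 20 = 0 + 2920 = 2920$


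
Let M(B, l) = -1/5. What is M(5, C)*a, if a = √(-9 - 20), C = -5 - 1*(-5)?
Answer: -I*√29/5 ≈ -1.077*I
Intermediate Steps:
C = 0 (C = -5 + 5 = 0)
M(B, l) = -⅕ (M(B, l) = -1*⅕ = -⅕)
a = I*√29 (a = √(-29) = I*√29 ≈ 5.3852*I)
M(5, C)*a = -I*√29/5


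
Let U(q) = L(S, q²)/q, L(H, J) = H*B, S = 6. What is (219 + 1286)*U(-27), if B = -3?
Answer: 3010/3 ≈ 1003.3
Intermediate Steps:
L(H, J) = -3*H (L(H, J) = H*(-3) = -3*H)
U(q) = -18/q (U(q) = (-3*6)/q = -18/q)
(219 + 1286)*U(-27) = (219 + 1286)*(-18/(-27)) = 1505*(-18*(-1/27)) = 1505*(⅔) = 3010/3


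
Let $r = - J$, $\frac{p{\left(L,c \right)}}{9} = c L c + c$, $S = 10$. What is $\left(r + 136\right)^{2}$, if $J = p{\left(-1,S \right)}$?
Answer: $894916$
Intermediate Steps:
$p{\left(L,c \right)} = 9 c + 9 L c^{2}$ ($p{\left(L,c \right)} = 9 \left(c L c + c\right) = 9 \left(L c c + c\right) = 9 \left(L c^{2} + c\right) = 9 \left(c + L c^{2}\right) = 9 c + 9 L c^{2}$)
$J = -810$ ($J = 9 \cdot 10 \left(1 - 10\right) = 9 \cdot 10 \left(-9\right) = -810$)
$r = 810$ ($r = \left(-1\right) \left(-810\right) = 810$)
$\left(r + 136\right)^{2} = \left(810 + 136\right)^{2} = 946^{2} = 894916$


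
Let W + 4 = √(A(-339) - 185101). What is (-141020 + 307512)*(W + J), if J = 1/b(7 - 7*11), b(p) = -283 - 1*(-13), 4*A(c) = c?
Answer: -89988926/135 + 83246*I*√740743 ≈ -6.6659e+5 + 7.1647e+7*I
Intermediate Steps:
A(c) = c/4
b(p) = -270 (b(p) = -283 + 13 = -270)
W = -4 + I*√740743/2 (W = -4 + √((¼)*(-339) - 185101) = -4 + √(-339/4 - 185101) = -4 + √(-740743/4) = -4 + I*√740743/2 ≈ -4.0 + 430.33*I)
J = -1/270 (J = 1/(-270) = -1/270 ≈ -0.0037037)
(-141020 + 307512)*(W + J) = (-141020 + 307512)*((-4 + I*√740743/2) - 1/270) = 166492*(-1081/270 + I*√740743/2) = -89988926/135 + 83246*I*√740743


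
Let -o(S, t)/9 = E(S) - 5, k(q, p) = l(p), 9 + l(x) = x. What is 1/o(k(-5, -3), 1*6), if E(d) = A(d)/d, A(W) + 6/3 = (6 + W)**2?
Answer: 2/141 ≈ 0.014184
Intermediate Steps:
l(x) = -9 + x
A(W) = -2 + (6 + W)**2
E(d) = (-2 + (6 + d)**2)/d
k(q, p) = -9 + p
o(S, t) = 45 - 9*(-2 + (6 + S)**2)/S (o(S, t) = -9*((-2 + (6 + S)**2)/S - 5) = -9*(-5 + (-2 + (6 + S)**2)/S) = 45 - 9*(-2 + (6 + S)**2)/S)
1/o(k(-5, -3), 1*6) = 1/(9*(2 - (6 + (-9 - 3))**2 + 5*(-9 - 3))/(-9 - 3)) = 1/(9*(2 - (6 - 12)**2 + 5*(-12))/(-12)) = 1/(9*(-1/12)*(2 - 1*(-6)**2 - 60)) = 1/(9*(-1/12)*(2 - 1*36 - 60)) = 1/(9*(-1/12)*(2 - 36 - 60)) = 1/(9*(-1/12)*(-94)) = 1/(141/2) = 2/141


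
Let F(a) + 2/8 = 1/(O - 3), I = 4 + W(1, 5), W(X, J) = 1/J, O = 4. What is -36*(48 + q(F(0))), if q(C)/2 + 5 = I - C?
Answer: -8082/5 ≈ -1616.4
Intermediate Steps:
W(X, J) = 1/J
I = 21/5 (I = 4 + 1/5 = 4 + ⅕ = 21/5 ≈ 4.2000)
F(a) = ¾ (F(a) = -¼ + 1/(4 - 3) = -¼ + 1/1 = -¼ + 1 = ¾)
q(C) = -8/5 - 2*C (q(C) = -10 + 2*(21/5 - C) = -10 + (42/5 - 2*C) = -8/5 - 2*C)
-36*(48 + q(F(0))) = -36*(48 + (-8/5 - 2*¾)) = -36*(48 + (-8/5 - 3/2)) = -36*(48 - 31/10) = -36*449/10 = -8082/5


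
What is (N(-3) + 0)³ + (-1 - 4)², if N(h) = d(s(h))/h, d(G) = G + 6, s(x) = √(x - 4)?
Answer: 65/3 - 101*I*√7/27 ≈ 21.667 - 9.8971*I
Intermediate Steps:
s(x) = √(-4 + x)
d(G) = 6 + G
N(h) = (6 + √(-4 + h))/h
(N(-3) + 0)³ + (-1 - 4)² = ((6 + √(-4 - 3))/(-3) + 0)³ + (-1 - 4)² = (-(6 + √(-7))/3 + 0)³ + (-5)² = (-(6 + I*√7)/3 + 0)³ + 25 = ((-2 - I*√7/3) + 0)³ + 25 = (-2 - I*√7/3)³ + 25 = 25 + (-2 - I*√7/3)³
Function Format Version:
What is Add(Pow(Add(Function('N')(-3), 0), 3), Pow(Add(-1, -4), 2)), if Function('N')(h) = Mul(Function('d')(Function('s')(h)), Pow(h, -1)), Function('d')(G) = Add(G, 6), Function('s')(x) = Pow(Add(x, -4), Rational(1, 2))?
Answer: Add(Rational(65, 3), Mul(Rational(-101, 27), I, Pow(7, Rational(1, 2)))) ≈ Add(21.667, Mul(-9.8971, I))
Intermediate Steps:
Function('s')(x) = Pow(Add(-4, x), Rational(1, 2))
Function('d')(G) = Add(6, G)
Function('N')(h) = Mul(Pow(h, -1), Add(6, Pow(Add(-4, h), Rational(1, 2)))) (Function('N')(h) = Mul(Add(6, Pow(Add(-4, h), Rational(1, 2))), Pow(h, -1)) = Mul(Pow(h, -1), Add(6, Pow(Add(-4, h), Rational(1, 2)))))
Add(Pow(Add(Function('N')(-3), 0), 3), Pow(Add(-1, -4), 2)) = Add(Pow(Add(Mul(Pow(-3, -1), Add(6, Pow(Add(-4, -3), Rational(1, 2)))), 0), 3), Pow(Add(-1, -4), 2)) = Add(Pow(Add(Mul(Rational(-1, 3), Add(6, Pow(-7, Rational(1, 2)))), 0), 3), Pow(-5, 2)) = Add(Pow(Add(Mul(Rational(-1, 3), Add(6, Mul(I, Pow(7, Rational(1, 2))))), 0), 3), 25) = Add(Pow(Add(Add(-2, Mul(Rational(-1, 3), I, Pow(7, Rational(1, 2)))), 0), 3), 25) = Add(Pow(Add(-2, Mul(Rational(-1, 3), I, Pow(7, Rational(1, 2)))), 3), 25) = Add(25, Pow(Add(-2, Mul(Rational(-1, 3), I, Pow(7, Rational(1, 2)))), 3))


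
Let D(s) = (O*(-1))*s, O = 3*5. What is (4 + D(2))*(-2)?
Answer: 52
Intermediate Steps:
O = 15
D(s) = -15*s (D(s) = (15*(-1))*s = -15*s)
(4 + D(2))*(-2) = (4 - 15*2)*(-2) = (4 - 30)*(-2) = -26*(-2) = 52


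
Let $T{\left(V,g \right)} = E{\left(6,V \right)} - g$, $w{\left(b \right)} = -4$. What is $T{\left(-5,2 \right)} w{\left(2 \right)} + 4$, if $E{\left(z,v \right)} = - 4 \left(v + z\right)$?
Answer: $28$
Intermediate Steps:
$E{\left(z,v \right)} = - 4 v - 4 z$
$T{\left(V,g \right)} = -24 - g - 4 V$ ($T{\left(V,g \right)} = \left(- 4 V - 24\right) - g = \left(-24 - 4 V\right) - g = -24 - g - 4 V$)
$T{\left(-5,2 \right)} w{\left(2 \right)} + 4 = \left(-24 - 2 - -20\right) \left(-4\right) + 4 = \left(-24 - 2 + 20\right) \left(-4\right) + 4 = \left(-6\right) \left(-4\right) + 4 = 24 + 4 = 28$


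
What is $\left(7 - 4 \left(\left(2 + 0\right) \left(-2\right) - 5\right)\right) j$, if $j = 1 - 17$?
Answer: $-688$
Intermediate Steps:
$j = -16$ ($j = 1 - 17 = -16$)
$\left(7 - 4 \left(\left(2 + 0\right) \left(-2\right) - 5\right)\right) j = \left(7 - 4 \left(\left(2 + 0\right) \left(-2\right) - 5\right)\right) \left(-16\right) = \left(7 - 4 \left(2 \left(-2\right) - 5\right)\right) \left(-16\right) = \left(7 - 4 \left(-4 - 5\right)\right) \left(-16\right) = \left(7 - -36\right) \left(-16\right) = \left(7 + 36\right) \left(-16\right) = 43 \left(-16\right) = -688$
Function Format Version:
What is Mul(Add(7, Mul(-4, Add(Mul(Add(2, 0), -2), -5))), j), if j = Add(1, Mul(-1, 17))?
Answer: -688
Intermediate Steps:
j = -16 (j = Add(1, -17) = -16)
Mul(Add(7, Mul(-4, Add(Mul(Add(2, 0), -2), -5))), j) = Mul(Add(7, Mul(-4, Add(Mul(Add(2, 0), -2), -5))), -16) = Mul(Add(7, Mul(-4, Add(Mul(2, -2), -5))), -16) = Mul(Add(7, Mul(-4, Add(-4, -5))), -16) = Mul(Add(7, Mul(-4, -9)), -16) = Mul(Add(7, 36), -16) = Mul(43, -16) = -688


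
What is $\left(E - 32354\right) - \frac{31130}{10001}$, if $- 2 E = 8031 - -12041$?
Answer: $- \frac{423973520}{10001} \approx -42393.0$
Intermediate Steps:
$E = -10036$ ($E = - \frac{8031 - -12041}{2} = - \frac{8031 + 12041}{2} = \left(- \frac{1}{2}\right) 20072 = -10036$)
$\left(E - 32354\right) - \frac{31130}{10001} = \left(-10036 - 32354\right) - \frac{31130}{10001} = -42390 - \frac{31130}{10001} = - \frac{423973520}{10001}$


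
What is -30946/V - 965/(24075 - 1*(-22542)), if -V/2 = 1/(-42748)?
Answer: -30834339344033/46617 ≈ -6.6144e+8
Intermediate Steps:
V = 1/21374 (V = -2/(-42748) = -2*(-1/42748) = 1/21374 ≈ 4.6786e-5)
-30946/V - 965/(24075 - 1*(-22542)) = -30946/1/21374 - 965/(24075 - 1*(-22542)) = -30946*21374 - 965/(24075 + 22542) = -661439804 - 965/46617 = -30834339344033/46617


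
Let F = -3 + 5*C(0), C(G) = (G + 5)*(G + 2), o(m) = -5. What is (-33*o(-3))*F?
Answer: 7755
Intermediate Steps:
C(G) = (2 + G)*(5 + G) (C(G) = (5 + G)*(2 + G) = (2 + G)*(5 + G))
F = 47 (F = -3 + 5*(10 + 0² + 7*0) = -3 + 5*(10 + 0 + 0) = -3 + 5*10 = -3 + 50 = 47)
(-33*o(-3))*F = -33*(-5)*47 = 165*47 = 7755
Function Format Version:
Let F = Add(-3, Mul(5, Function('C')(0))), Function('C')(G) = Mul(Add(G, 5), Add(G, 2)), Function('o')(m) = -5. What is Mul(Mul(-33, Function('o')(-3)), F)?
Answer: 7755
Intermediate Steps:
Function('C')(G) = Mul(Add(2, G), Add(5, G)) (Function('C')(G) = Mul(Add(5, G), Add(2, G)) = Mul(Add(2, G), Add(5, G)))
F = 47 (F = Add(-3, Mul(5, Add(10, Pow(0, 2), Mul(7, 0)))) = Add(-3, Mul(5, Add(10, 0, 0))) = Add(-3, Mul(5, 10)) = Add(-3, 50) = 47)
Mul(Mul(-33, Function('o')(-3)), F) = Mul(Mul(-33, -5), 47) = Mul(165, 47) = 7755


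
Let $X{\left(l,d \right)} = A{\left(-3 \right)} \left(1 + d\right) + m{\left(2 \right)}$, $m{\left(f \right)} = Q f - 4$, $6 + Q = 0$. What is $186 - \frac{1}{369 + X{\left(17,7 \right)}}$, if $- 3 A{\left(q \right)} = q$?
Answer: $\frac{67145}{361} \approx 186.0$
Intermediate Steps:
$A{\left(q \right)} = - \frac{q}{3}$
$Q = -6$ ($Q = -6 + 0 = -6$)
$m{\left(f \right)} = -4 - 6 f$ ($m{\left(f \right)} = - 6 f - 4 = -4 - 6 f$)
$X{\left(l,d \right)} = -15 + d$ ($X{\left(l,d \right)} = \left(- \frac{1}{3}\right) \left(-3\right) \left(1 + d\right) - 16 = 1 \left(1 + d\right) - 16 = \left(1 + d\right) - 16 = -15 + d$)
$186 - \frac{1}{369 + X{\left(17,7 \right)}} = 186 - \frac{1}{369 + \left(-15 + 7\right)} = 186 - \frac{1}{369 - 8} = 186 - \frac{1}{361} = \frac{67145}{361}$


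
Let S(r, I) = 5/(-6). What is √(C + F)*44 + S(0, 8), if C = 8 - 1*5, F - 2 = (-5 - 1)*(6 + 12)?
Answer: -⅚ + 44*I*√103 ≈ -0.83333 + 446.55*I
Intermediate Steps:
S(r, I) = -⅚ (S(r, I) = 5*(-⅙) = -⅚)
F = -106 (F = 2 + (-5 - 1)*(6 + 12) = 2 - 6*18 = 2 - 108 = -106)
C = 3 (C = 8 - 5 = 3)
√(C + F)*44 + S(0, 8) = √(3 - 106)*44 - ⅚ = √(-103)*44 - ⅚ = (I*√103)*44 - ⅚ = 44*I*√103 - ⅚ = -⅚ + 44*I*√103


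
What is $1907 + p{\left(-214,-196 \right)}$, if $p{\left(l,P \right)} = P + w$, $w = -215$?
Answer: $1496$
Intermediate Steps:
$p{\left(l,P \right)} = -215 + P$ ($p{\left(l,P \right)} = P - 215 = -215 + P$)
$1907 + p{\left(-214,-196 \right)} = 1907 - 411 = 1496$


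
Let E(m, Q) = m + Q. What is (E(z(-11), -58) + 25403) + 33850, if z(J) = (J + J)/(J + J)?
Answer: 59196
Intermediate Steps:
z(J) = 1 (z(J) = (2*J)/((2*J)) = (2*J)*(1/(2*J)) = 1)
E(m, Q) = Q + m
(E(z(-11), -58) + 25403) + 33850 = ((-58 + 1) + 25403) + 33850 = (-57 + 25403) + 33850 = 25346 + 33850 = 59196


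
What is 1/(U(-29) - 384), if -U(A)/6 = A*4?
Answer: 1/312 ≈ 0.0032051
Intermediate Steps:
U(A) = -24*A (U(A) = -6*A*4 = -24*A)
1/(U(-29) - 384) = 1/(-24*(-29) - 384) = 1/(696 - 384) = 1/312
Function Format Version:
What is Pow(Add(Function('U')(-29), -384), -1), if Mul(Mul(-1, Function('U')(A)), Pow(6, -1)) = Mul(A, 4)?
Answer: Rational(1, 312) ≈ 0.0032051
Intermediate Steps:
Function('U')(A) = Mul(-24, A) (Function('U')(A) = Mul(-6, Mul(A, 4)) = Mul(-6, Mul(4, A)) = Mul(-24, A))
Pow(Add(Function('U')(-29), -384), -1) = Pow(Add(Mul(-24, -29), -384), -1) = Pow(Add(696, -384), -1) = Pow(312, -1) = Rational(1, 312)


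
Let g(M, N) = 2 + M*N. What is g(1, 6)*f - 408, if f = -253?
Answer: -2432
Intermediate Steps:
g(1, 6)*f - 408 = (2 + 1*6)*(-253) - 408 = (2 + 6)*(-253) - 408 = 8*(-253) - 408 = -2024 - 408 = -2432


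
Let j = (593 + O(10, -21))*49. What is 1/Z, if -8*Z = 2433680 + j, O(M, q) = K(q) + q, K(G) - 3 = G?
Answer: -4/1230413 ≈ -3.2509e-6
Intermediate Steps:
K(G) = 3 + G
O(M, q) = 3 + 2*q (O(M, q) = (3 + q) + q = 3 + 2*q)
j = 27146 (j = (593 + (3 + 2*(-21)))*49 = (593 + (3 - 42))*49 = (593 - 39)*49 = 554*49 = 27146)
Z = -1230413/4 (Z = -(2433680 + 27146)/8 = -1/8*2460826 = -1230413/4 ≈ -3.0760e+5)
1/Z = 1/(-1230413/4) = -4/1230413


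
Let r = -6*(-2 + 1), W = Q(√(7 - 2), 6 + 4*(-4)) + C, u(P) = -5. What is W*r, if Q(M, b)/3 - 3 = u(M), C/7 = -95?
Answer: -4026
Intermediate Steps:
C = -665 (C = 7*(-95) = -665)
Q(M, b) = -6 (Q(M, b) = 9 + 3*(-5) = 9 - 15 = -6)
W = -671 (W = -6 - 665 = -671)
r = 6 (r = -6*(-1) = 6)
W*r = -671*6 = -4026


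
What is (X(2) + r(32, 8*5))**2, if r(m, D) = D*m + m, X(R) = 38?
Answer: 1822500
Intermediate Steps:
r(m, D) = m + D*m
(X(2) + r(32, 8*5))**2 = (38 + 32*(1 + 8*5))**2 = (38 + 32*(1 + 40))**2 = (38 + 32*41)**2 = (38 + 1312)**2 = 1350**2 = 1822500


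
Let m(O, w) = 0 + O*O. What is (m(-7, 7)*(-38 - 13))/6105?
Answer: -833/2035 ≈ -0.40934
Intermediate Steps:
m(O, w) = O**2 (m(O, w) = 0 + O**2 = O**2)
(m(-7, 7)*(-38 - 13))/6105 = ((-7)**2*(-38 - 13))/6105 = (49*(-51))*(1/6105) = -2499*1/6105 = -833/2035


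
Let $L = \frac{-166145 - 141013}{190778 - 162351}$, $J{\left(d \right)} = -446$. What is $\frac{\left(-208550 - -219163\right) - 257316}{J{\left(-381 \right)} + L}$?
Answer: $\frac{7013026181}{12985600} \approx 540.06$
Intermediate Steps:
$L = - \frac{307158}{28427} \approx -10.805$
$\frac{\left(-208550 - -219163\right) - 257316}{J{\left(-381 \right)} + L} = \frac{\left(-208550 - -219163\right) - 257316}{-446 - \frac{307158}{28427}} = \frac{\left(-208550 + 219163\right) - 257316}{- \frac{12985600}{28427}} = \left(10613 - 257316\right) \left(- \frac{28427}{12985600}\right) = \left(-246703\right) \left(- \frac{28427}{12985600}\right) = \frac{7013026181}{12985600}$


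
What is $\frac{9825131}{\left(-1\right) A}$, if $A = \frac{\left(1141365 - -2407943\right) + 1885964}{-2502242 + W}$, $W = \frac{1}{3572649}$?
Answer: $\frac{87833059216076681467}{19418319075528} \approx 4.5232 \cdot 10^{6}$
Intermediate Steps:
$W = \frac{1}{3572649} \approx 2.799 \cdot 10^{-7}$
$A = - \frac{19418319075528}{8939632379057}$ ($A = \frac{\left(1141365 - -2407943\right) + 1885964}{-2502242 + \frac{1}{3572649}} = \frac{\left(1141365 + 2407943\right) + 1885964}{- \frac{8939632379057}{3572649}} = \left(3549308 + 1885964\right) \left(- \frac{3572649}{8939632379057}\right) = 5435272 \left(- \frac{3572649}{8939632379057}\right) = - \frac{19418319075528}{8939632379057} \approx -2.1722$)
$\frac{9825131}{\left(-1\right) A} = \frac{9825131}{\left(-1\right) \left(- \frac{19418319075528}{8939632379057}\right)} = \frac{9825131}{\frac{19418319075528}{8939632379057}} = 9825131 \cdot \frac{8939632379057}{19418319075528} = \frac{87833059216076681467}{19418319075528}$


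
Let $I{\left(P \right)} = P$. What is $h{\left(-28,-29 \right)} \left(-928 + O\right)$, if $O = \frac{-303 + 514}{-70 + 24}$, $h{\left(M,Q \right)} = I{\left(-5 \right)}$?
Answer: $\frac{214495}{46} \approx 4662.9$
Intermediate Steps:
$h{\left(M,Q \right)} = -5$
$O = - \frac{211}{46}$ ($O = \frac{211}{-46} = 211 \left(- \frac{1}{46}\right) = - \frac{211}{46} \approx -4.587$)
$h{\left(-28,-29 \right)} \left(-928 + O\right) = - 5 \left(-928 - \frac{211}{46}\right) = \left(-5\right) \left(- \frac{42899}{46}\right) = \frac{214495}{46}$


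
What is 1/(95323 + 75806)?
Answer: 1/171129 ≈ 5.8435e-6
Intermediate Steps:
1/(95323 + 75806) = 1/171129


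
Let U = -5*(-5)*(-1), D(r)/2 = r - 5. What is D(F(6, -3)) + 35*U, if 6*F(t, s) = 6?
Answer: -883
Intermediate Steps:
F(t, s) = 1 (F(t, s) = (⅙)*6 = 1)
D(r) = -10 + 2*r (D(r) = 2*(r - 5) = 2*(-5 + r) = -10 + 2*r)
U = -25 (U = 25*(-1) = -25)
D(F(6, -3)) + 35*U = (-10 + 2*1) + 35*(-25) = (-10 + 2) - 875 = -8 - 875 = -883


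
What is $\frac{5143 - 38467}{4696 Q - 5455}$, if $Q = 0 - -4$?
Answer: $- \frac{11108}{4443} \approx -2.5001$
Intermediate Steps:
$Q = 4$ ($Q = 0 + 4 = 4$)
$\frac{5143 - 38467}{4696 Q - 5455} = \frac{5143 - 38467}{4696 \cdot 4 - 5455} = - \frac{33324}{18784 - 5455} = - \frac{33324}{13329} = \left(-33324\right) \frac{1}{13329} = - \frac{11108}{4443}$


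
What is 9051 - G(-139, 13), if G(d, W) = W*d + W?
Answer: 10845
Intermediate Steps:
G(d, W) = W + W*d
9051 - G(-139, 13) = 9051 - 13*(1 - 139) = 9051 - 13*(-138) = 9051 - 1*(-1794) = 9051 + 1794 = 10845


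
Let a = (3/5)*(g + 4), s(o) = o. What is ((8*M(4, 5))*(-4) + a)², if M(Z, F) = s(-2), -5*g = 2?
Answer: 2735716/625 ≈ 4377.1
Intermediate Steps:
g = -⅖ (g = -⅕*2 = -⅖ ≈ -0.40000)
M(Z, F) = -2
a = 54/25 (a = (3/5)*(-⅖ + 4) = (3*(⅕))*(18/5) = (⅗)*(18/5) = 54/25 ≈ 2.1600)
((8*M(4, 5))*(-4) + a)² = ((8*(-2))*(-4) + 54/25)² = (-16*(-4) + 54/25)² = (64 + 54/25)² = (1654/25)² = 2735716/625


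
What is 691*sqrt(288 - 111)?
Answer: 691*sqrt(177) ≈ 9193.2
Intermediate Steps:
691*sqrt(288 - 111) = 691*sqrt(177)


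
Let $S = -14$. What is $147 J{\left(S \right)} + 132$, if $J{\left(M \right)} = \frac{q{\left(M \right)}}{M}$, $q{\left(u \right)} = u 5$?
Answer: $867$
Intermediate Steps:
$q{\left(u \right)} = 5 u$
$J{\left(M \right)} = 5$ ($J{\left(M \right)} = \frac{5 M}{M} = 5$)
$147 J{\left(S \right)} + 132 = 147 \cdot 5 + 132 = 735 + 132 = 867$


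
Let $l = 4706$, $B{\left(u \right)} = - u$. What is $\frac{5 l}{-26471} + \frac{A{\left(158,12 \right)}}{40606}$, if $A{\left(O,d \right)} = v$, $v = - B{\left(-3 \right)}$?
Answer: $- \frac{3718049}{4182418} \approx -0.88897$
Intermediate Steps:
$v = -3$ ($v = - \left(-1\right) \left(-3\right) = \left(-1\right) 3 = -3$)
$A{\left(O,d \right)} = -3$
$\frac{5 l}{-26471} + \frac{A{\left(158,12 \right)}}{40606} = \frac{5 \cdot 4706}{-26471} - \frac{3}{40606} = 23530 \left(- \frac{1}{26471}\right) - \frac{3}{40606} = - \frac{23530}{26471} - \frac{3}{40606} = - \frac{3718049}{4182418}$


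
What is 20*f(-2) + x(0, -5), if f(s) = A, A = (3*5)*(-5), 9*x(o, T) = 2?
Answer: -13498/9 ≈ -1499.8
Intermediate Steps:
x(o, T) = 2/9 (x(o, T) = (⅑)*2 = 2/9)
A = -75 (A = 15*(-5) = -75)
f(s) = -75
20*f(-2) + x(0, -5) = 20*(-75) + 2/9 = -1500 + 2/9 = -13498/9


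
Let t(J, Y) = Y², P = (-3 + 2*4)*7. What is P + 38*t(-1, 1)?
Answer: 73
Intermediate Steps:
P = 35 (P = (-3 + 8)*7 = 5*7 = 35)
P + 38*t(-1, 1) = 35 + 38*1² = 35 + 38*1 = 35 + 38 = 73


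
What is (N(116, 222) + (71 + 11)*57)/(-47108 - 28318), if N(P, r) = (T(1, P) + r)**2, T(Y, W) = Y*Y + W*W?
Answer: -187119715/75426 ≈ -2480.8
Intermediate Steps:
T(Y, W) = W**2 + Y**2 (T(Y, W) = Y**2 + W**2 = W**2 + Y**2)
N(P, r) = (1 + r + P**2)**2 (N(P, r) = ((P**2 + 1**2) + r)**2 = ((P**2 + 1) + r)**2 = ((1 + P**2) + r)**2 = (1 + r + P**2)**2)
(N(116, 222) + (71 + 11)*57)/(-47108 - 28318) = ((1 + 222 + 116**2)**2 + (71 + 11)*57)/(-47108 - 28318) = ((1 + 222 + 13456)**2 + 82*57)/(-75426) = (13679**2 + 4674)*(-1/75426) = (187115041 + 4674)*(-1/75426) = 187119715*(-1/75426) = -187119715/75426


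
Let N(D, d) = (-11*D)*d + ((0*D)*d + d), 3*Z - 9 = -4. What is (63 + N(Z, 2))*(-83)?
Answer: -7055/3 ≈ -2351.7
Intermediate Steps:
Z = 5/3 (Z = 3 + (⅓)*(-4) = 3 - 4/3 = 5/3 ≈ 1.6667)
N(D, d) = d - 11*D*d (N(D, d) = -11*D*d + (0*d + d) = -11*D*d + (0 + d) = -11*D*d + d = d - 11*D*d)
(63 + N(Z, 2))*(-83) = (63 + 2*(1 - 11*5/3))*(-83) = (63 + 2*(1 - 55/3))*(-83) = (63 + 2*(-52/3))*(-83) = (63 - 104/3)*(-83) = (85/3)*(-83) = -7055/3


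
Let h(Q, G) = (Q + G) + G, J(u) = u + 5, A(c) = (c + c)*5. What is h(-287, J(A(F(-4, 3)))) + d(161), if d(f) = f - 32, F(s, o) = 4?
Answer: -68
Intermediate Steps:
d(f) = -32 + f
A(c) = 10*c (A(c) = (2*c)*5 = 10*c)
J(u) = 5 + u
h(Q, G) = Q + 2*G (h(Q, G) = (G + Q) + G = Q + 2*G)
h(-287, J(A(F(-4, 3)))) + d(161) = (-287 + 2*(5 + 10*4)) + (-32 + 161) = (-287 + 2*(5 + 40)) + 129 = (-287 + 2*45) + 129 = (-287 + 90) + 129 = -197 + 129 = -68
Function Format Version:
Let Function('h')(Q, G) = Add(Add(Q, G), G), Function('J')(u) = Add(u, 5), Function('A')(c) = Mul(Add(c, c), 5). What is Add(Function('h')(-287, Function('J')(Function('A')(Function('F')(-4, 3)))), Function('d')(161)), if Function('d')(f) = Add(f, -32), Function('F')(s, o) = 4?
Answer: -68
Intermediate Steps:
Function('d')(f) = Add(-32, f)
Function('A')(c) = Mul(10, c) (Function('A')(c) = Mul(Mul(2, c), 5) = Mul(10, c))
Function('J')(u) = Add(5, u)
Function('h')(Q, G) = Add(Q, Mul(2, G)) (Function('h')(Q, G) = Add(Add(G, Q), G) = Add(Q, Mul(2, G)))
Add(Function('h')(-287, Function('J')(Function('A')(Function('F')(-4, 3)))), Function('d')(161)) = Add(Add(-287, Mul(2, Add(5, Mul(10, 4)))), Add(-32, 161)) = Add(Add(-287, Mul(2, Add(5, 40))), 129) = Add(Add(-287, Mul(2, 45)), 129) = Add(Add(-287, 90), 129) = Add(-197, 129) = -68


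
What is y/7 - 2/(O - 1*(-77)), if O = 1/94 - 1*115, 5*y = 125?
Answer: 90591/24997 ≈ 3.6241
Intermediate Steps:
y = 25 (y = (⅕)*125 = 25)
O = -10809/94 (O = 1/94 - 115 = -10809/94 ≈ -114.99)
y/7 - 2/(O - 1*(-77)) = 25/7 - 2/(-10809/94 - 1*(-77)) = 25*(⅐) - 2/(-10809/94 + 77) = 25/7 - 2/(-3571/94) = 25/7 - 2*(-94/3571) = 25/7 + 188/3571 = 90591/24997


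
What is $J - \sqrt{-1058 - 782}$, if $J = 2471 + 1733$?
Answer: $4204 - 4 i \sqrt{115} \approx 4204.0 - 42.895 i$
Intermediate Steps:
$J = 4204$
$J - \sqrt{-1058 - 782} = 4204 - \sqrt{-1058 - 782} = 4204 - \sqrt{-1840} = 4204 - 4 i \sqrt{115}$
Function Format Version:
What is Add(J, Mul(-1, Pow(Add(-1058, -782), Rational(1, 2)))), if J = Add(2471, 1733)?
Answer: Add(4204, Mul(-4, I, Pow(115, Rational(1, 2)))) ≈ Add(4204.0, Mul(-42.895, I))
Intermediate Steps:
J = 4204
Add(J, Mul(-1, Pow(Add(-1058, -782), Rational(1, 2)))) = Add(4204, Mul(-1, Pow(Add(-1058, -782), Rational(1, 2)))) = Add(4204, Mul(-1, Pow(-1840, Rational(1, 2)))) = Add(4204, Mul(-1, Mul(4, I, Pow(115, Rational(1, 2))))) = Add(4204, Mul(-4, I, Pow(115, Rational(1, 2))))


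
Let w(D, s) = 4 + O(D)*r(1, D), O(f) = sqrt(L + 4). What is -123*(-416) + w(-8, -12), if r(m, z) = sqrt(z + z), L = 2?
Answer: 51172 + 4*I*sqrt(6) ≈ 51172.0 + 9.798*I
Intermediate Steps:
r(m, z) = sqrt(2)*sqrt(z) (r(m, z) = sqrt(2*z) = sqrt(2)*sqrt(z))
O(f) = sqrt(6) (O(f) = sqrt(2 + 4) = sqrt(6))
w(D, s) = 4 + 2*sqrt(3)*sqrt(D) (w(D, s) = 4 + sqrt(6)*(sqrt(2)*sqrt(D)) = 4 + 2*sqrt(3)*sqrt(D))
-123*(-416) + w(-8, -12) = -123*(-416) + (4 + 2*sqrt(3)*sqrt(-8)) = 51168 + (4 + 2*sqrt(3)*(2*I*sqrt(2))) = 51168 + (4 + 4*I*sqrt(6)) = 51172 + 4*I*sqrt(6)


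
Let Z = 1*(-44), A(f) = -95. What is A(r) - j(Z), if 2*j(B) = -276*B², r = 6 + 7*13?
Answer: 267073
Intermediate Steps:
r = 97 (r = 6 + 91 = 97)
Z = -44
j(B) = -138*B² (j(B) = (-276*B²)/2 = -138*B²)
A(r) - j(Z) = -95 - (-138)*(-44)² = -95 - (-138)*1936 = -95 - 1*(-267168) = -95 + 267168 = 267073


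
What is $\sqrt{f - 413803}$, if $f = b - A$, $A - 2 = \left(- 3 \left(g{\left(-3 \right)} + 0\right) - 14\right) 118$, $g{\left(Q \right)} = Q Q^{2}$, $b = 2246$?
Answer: $i \sqrt{419465} \approx 647.66 i$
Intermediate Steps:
$g{\left(Q \right)} = Q^{3}$
$A = 7908$ ($A = 2 + \left(- 3 \left(\left(-3\right)^{3} + 0\right) - 14\right) 118 = 2 + \left(- 3 \left(-27 + 0\right) - 14\right) 118 = 2 + \left(\left(-3\right) \left(-27\right) - 14\right) 118 = 2 + \left(81 - 14\right) 118 = 2 + 67 \cdot 118 = 2 + 7906 = 7908$)
$f = -5662$ ($f = 2246 - 7908 = -5662$)
$\sqrt{f - 413803} = \sqrt{-5662 - 413803} = \sqrt{-419465} = i \sqrt{419465}$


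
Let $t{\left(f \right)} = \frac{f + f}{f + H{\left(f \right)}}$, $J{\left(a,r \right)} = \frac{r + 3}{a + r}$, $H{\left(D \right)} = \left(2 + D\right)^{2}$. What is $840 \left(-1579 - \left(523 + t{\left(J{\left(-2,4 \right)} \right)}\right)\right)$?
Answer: $- \frac{15892688}{9} \approx -1.7659 \cdot 10^{6}$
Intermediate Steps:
$J{\left(a,r \right)} = \frac{3 + r}{a + r}$
$t{\left(f \right)} = \frac{2 f}{f + \left(2 + f\right)^{2}}$ ($t{\left(f \right)} = \frac{f + f}{f + \left(2 + f\right)^{2}} = \frac{2 f}{f + \left(2 + f\right)^{2}}$)
$840 \left(-1579 - \left(523 + t{\left(J{\left(-2,4 \right)} \right)}\right)\right) = 840 \left(-1579 - \left(523 + \frac{2 \frac{3 + 4}{-2 + 4}}{\frac{3 + 4}{-2 + 4} + \left(2 + \frac{3 + 4}{-2 + 4}\right)^{2}}\right)\right) = 840 \left(-1579 - \left(523 + \frac{2 \cdot \frac{1}{2} \cdot 7}{\frac{1}{2} \cdot 7 + \left(2 + \frac{1}{2} \cdot 7\right)^{2}}\right)\right) = 840 \left(-1579 - \left(523 + 2 \cdot \frac{7}{2} \frac{1}{\frac{7}{2} + \left(2 + \frac{7}{2}\right)^{2}}\right)\right) = 840 \left(-1579 - \left(523 + 2 \cdot \frac{7}{2} \frac{1}{\frac{7}{2} + \left(\frac{11}{2}\right)^{2}}\right)\right) = 840 \left(-1579 - \left(523 + 2 \cdot \frac{7}{2} \frac{1}{\frac{7}{2} + \frac{121}{4}}\right)\right) = 840 \left(-1579 - \left(523 + 2 \cdot \frac{7}{2} \frac{1}{\frac{135}{4}}\right)\right) = 840 \left(-1579 - \left(523 + 2 \cdot \frac{7}{2} \cdot \frac{4}{135}\right)\right) = 840 \left(-1579 - \frac{70633}{135}\right) = 840 \left(- \frac{283798}{135}\right) = - \frac{15892688}{9}$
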